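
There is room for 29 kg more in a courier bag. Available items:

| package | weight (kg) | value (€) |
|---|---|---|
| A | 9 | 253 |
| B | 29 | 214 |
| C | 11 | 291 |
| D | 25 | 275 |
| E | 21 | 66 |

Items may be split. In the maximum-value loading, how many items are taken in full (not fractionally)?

2

Sort by value per unit weight and fill in that order.
Ratios (sorted): A 28.11, C 26.45, D 11.00, B 7.38, E 3.14
take A (9 @ 253); take C (11 @ 291); take 9/25 of D → 99.00. Capacity used 29/29.
2 item(s) taken whole; one partial (take 9/25 of D).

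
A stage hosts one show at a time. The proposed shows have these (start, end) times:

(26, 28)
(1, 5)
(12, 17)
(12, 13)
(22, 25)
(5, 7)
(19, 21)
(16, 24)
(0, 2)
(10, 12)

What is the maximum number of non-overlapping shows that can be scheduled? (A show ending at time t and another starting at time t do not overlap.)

7

Sorted by end: (0,2)  (1,5)  (5,7)  (10,12)  (12,13)  (12,17)  (19,21)  (16,24)  (22,25)  (26,28)
take (0,2); take (5,7); take (10,12); take (12,13); take (19,21); skip (16,24); take (22,25); take (26,28).
Selected 7 shows.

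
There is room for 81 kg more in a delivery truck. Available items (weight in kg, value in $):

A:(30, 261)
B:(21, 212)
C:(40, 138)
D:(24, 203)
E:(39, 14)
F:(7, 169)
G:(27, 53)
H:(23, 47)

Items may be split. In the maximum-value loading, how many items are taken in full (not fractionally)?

3

Greedy by value/weight ratio, highest first.
Ratios (sorted): F 24.14, B 10.10, A 8.70, D 8.46, C 3.45, H 2.04, G 1.96, E 0.36
take F (7 @ 169); take B (21 @ 212); take A (30 @ 261); take 23/24 of D → 194.54. Capacity used 81/81.
3 item(s) taken whole; one partial (take 23/24 of D).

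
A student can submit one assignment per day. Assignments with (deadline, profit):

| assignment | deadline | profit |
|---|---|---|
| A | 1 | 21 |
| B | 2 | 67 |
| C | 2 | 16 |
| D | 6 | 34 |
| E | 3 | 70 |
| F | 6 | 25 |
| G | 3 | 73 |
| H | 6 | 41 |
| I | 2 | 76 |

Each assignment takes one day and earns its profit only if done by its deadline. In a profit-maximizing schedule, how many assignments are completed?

By profit: I(d2,76), G(d3,73), E(d3,70), B(d2,67), H(d6,41), D(d6,34), F(d6,25), A(d1,21), C(d2,16)
I→slot 2; G→slot 3; E→slot 1; B skipped; H→slot 6; D→slot 5; F→slot 4; A skipped; C skipped.
6 of 9 scheduled.

6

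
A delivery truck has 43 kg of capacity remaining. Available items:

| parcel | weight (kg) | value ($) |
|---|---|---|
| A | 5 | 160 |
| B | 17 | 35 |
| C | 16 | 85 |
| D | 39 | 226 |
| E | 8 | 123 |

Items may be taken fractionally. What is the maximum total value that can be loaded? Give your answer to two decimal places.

456.85

Greedy by value/weight ratio, highest first.
Order: A (160/5=32.00) > E (123/8=15.38) > D (226/39=5.79) > C (85/16=5.31) > B (35/17=2.06)
Fill: take A (5 @ 160) → take E (8 @ 123) → take 30/39 of D → 173.85; 43/43 used.
Total value = 456.85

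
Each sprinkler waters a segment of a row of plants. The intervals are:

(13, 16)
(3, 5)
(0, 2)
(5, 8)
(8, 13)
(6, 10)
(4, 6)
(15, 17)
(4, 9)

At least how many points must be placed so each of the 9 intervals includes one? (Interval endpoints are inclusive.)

4

Sort by right endpoint; whenever an interval is uncovered, place a point at its right end.
Sorted: [0,2] [3,5] [4,6] [5,8] [4,9] [6,10] [8,13] [13,16] [15,17]
{[0,2]} hit by 2; {[3,5],[4,6],[5,8],[4,9]} hit by 5; {[6,10],[8,13]} hit by 10; {[13,16],[15,17]} hit by 16.
Points: 2, 5, 10, 16 (4 total).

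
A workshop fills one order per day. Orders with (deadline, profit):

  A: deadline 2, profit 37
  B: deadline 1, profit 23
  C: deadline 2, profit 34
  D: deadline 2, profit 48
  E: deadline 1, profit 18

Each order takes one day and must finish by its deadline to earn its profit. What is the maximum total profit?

Sort by profit descending; place each in the latest free slot ≤ its deadline.
Profit order: D=48 A=37 C=34 B=23 E=18
Assign: D→slot 2, A→slot 1, C skipped, B skipped, E skipped.
Slots: [1:A] [2:D]
Profit = 37 + 48 = 85

85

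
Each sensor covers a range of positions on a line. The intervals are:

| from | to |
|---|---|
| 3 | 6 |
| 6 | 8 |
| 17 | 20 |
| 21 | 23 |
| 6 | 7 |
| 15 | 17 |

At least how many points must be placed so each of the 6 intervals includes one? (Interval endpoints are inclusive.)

Sorted: [3,6] [6,7] [6,8] [15,17] [17,20] [21,23]
{[3,6],[6,7],[6,8]} hit by 6; {[15,17],[17,20]} hit by 17; {[21,23]} hit by 23.
Points: 6, 17, 23 (3 total).

3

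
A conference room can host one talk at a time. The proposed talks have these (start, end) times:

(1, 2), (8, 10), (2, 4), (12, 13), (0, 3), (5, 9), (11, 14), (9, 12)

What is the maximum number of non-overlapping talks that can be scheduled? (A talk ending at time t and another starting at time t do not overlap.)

By end time: (1,2), (0,3), (2,4), (5,9), (8,10), (9,12), (12,13), (11,14).
Pick (1,2); next start ≥ 2 → (2,4); next start ≥ 4 → (5,9); next start ≥ 9 → (9,12); next start ≥ 12 → (12,13).
Selected 5 talks.

5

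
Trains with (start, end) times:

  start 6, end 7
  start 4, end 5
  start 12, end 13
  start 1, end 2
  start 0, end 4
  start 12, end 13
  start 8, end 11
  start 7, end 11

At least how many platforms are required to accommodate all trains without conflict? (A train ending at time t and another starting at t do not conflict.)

2

Count concurrent intervals with a sweep; the peak is the room count.
starts: [0, 1, 4, 6, 7, 8, 12, 12]
ends:   [2, 4, 5, 7, 11, 11, 13, 13]
s0→1 s1→2  — peak 2.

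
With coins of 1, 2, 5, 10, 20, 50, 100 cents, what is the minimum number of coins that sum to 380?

380 = 3×100 + 1×50 + 1×20 + 1×10
Total coins = 3 + 1 + 1 + 1 = 6

6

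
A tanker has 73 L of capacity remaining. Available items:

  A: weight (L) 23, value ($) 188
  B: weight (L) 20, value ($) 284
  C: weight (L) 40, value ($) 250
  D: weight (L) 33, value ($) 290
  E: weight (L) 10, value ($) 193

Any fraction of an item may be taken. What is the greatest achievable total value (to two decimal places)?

Ratios (sorted): E 19.30, B 14.20, D 8.79, A 8.17, C 6.25
take E (10 @ 193); take B (20 @ 284); take D (33 @ 290); take 10/23 of A → 81.74. Capacity used 73/73.
Total value = 848.74

848.74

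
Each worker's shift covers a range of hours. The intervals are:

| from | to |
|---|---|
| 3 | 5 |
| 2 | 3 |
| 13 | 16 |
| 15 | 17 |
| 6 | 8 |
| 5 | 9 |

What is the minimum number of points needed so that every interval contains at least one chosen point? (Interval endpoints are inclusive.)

By right end: [2,3]  [3,5]  [6,8]  [5,9]  [13,16]  [15,17]
[2,3] uncovered → point at 3; [6,8] uncovered → point at 8; [13,16] uncovered → point at 16.
Points: 3, 8, 16 (3 total).

3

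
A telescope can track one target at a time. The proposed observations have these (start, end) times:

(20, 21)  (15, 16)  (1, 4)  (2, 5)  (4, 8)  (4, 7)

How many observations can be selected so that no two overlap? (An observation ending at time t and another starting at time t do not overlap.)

Greedy by earliest finish: after sorting by end time, pick each interval compatible with the last pick.
Sorted by end: (1,4)  (2,5)  (4,7)  (4,8)  (15,16)  (20,21)
take (1,4); take (4,7); take (15,16); take (20,21).
Selected 4 observations.

4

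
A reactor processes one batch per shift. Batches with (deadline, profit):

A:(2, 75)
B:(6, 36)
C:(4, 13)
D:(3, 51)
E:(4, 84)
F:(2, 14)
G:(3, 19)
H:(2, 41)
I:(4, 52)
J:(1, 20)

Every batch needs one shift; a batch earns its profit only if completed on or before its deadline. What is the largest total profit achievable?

298

Profit order: E=84 A=75 I=52 D=51 H=41 B=36 J=20 G=19 F=14 C=13
Assign: E→slot 4, A→slot 2, I→slot 3, D→slot 1, H skipped, B→slot 6, J skipped, G skipped, F skipped, C skipped.
Slots: [1:D] [2:A] [3:I] [4:E] [6:B]
Profit = 51 + 75 + 52 + 84 + 36 = 298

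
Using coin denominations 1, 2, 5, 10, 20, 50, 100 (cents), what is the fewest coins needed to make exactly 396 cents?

8

396 = 3×100 + 1×50 + 2×20 + 1×5 + 1×1
Total coins = 3 + 1 + 2 + 1 + 1 = 8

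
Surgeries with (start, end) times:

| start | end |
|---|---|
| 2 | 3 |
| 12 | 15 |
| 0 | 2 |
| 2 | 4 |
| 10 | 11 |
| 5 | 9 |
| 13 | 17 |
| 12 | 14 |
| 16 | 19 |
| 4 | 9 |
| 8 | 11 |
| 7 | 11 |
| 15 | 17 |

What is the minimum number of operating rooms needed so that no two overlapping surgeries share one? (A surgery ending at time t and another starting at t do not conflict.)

Events (time:±→running): 0:+→1 2:-→0 2:+→1 2:+→2 3:-→1 4:-→0 4:+→1 5:+→2 7:+→3 8:+→4 … peak 4.

4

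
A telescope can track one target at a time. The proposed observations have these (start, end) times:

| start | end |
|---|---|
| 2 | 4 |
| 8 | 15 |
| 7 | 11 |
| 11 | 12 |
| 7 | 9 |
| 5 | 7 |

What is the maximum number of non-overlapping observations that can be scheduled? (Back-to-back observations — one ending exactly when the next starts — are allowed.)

Sorted by end: (2,4)  (5,7)  (7,9)  (7,11)  (11,12)  (8,15)
take (2,4); take (5,7); take (7,9); take (11,12); skip (8,15).
Selected 4 observations.

4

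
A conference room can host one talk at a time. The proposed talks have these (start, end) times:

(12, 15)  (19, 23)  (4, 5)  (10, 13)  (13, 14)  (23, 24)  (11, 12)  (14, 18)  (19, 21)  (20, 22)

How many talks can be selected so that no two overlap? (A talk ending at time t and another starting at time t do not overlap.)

6

Greedy by earliest finish: after sorting by end time, pick each interval compatible with the last pick.
By end time: (4,5), (11,12), (10,13), (13,14), (12,15), (14,18), (19,21), (20,22), (19,23), (23,24).
Pick (4,5); next start ≥ 5 → (11,12); next start ≥ 12 → (13,14); next start ≥ 14 → (14,18); next start ≥ 18 → (19,21); next start ≥ 21 → (23,24).
Selected 6 talks.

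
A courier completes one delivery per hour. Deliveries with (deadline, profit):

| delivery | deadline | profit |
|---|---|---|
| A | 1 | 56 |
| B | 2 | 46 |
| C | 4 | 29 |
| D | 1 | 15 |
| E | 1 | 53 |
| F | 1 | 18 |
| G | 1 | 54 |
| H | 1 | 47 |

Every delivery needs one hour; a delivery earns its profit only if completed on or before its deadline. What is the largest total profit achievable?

Take jobs in profit order; each goes to the latest open slot no later than its deadline.
Profit order: A=56 G=54 E=53 H=47 B=46 C=29 F=18 D=15
Assign: A→slot 1, G skipped, E skipped, H skipped, B→slot 2, C→slot 4, F skipped, D skipped.
Slots: [1:A] [2:B] [4:C]
Profit = 56 + 46 + 29 = 131

131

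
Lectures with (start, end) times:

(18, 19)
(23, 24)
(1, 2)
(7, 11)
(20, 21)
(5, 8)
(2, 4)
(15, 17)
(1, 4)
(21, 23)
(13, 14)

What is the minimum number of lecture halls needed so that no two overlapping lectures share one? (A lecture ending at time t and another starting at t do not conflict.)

2

Events (time:±→running): 1:+→1 1:+→2 … peak 2.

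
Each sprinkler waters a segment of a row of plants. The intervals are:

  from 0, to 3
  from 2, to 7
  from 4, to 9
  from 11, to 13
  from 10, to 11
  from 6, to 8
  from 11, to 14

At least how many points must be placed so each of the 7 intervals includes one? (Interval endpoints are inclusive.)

3

By right end: [0,3]  [2,7]  [6,8]  [4,9]  [10,11]  [11,13]  [11,14]
[0,3] uncovered → point at 3; [6,8] uncovered → point at 8; [10,11] uncovered → point at 11.
Points: 3, 8, 11 (3 total).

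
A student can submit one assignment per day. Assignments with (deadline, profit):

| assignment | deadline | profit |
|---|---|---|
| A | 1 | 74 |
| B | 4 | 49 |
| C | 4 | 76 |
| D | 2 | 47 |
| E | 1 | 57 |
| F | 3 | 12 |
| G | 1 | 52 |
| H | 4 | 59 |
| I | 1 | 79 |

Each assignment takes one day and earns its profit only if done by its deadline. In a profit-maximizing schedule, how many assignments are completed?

4

Take jobs in profit order; each goes to the latest open slot no later than its deadline.
Profit order: I=79 C=76 A=74 H=59 E=57 G=52 B=49 D=47 F=12
Assign: I→slot 1, C→slot 4, A skipped, H→slot 3, E skipped, G skipped, B→slot 2, D skipped, F skipped.
Slots: [1:I] [2:B] [3:H] [4:C]
4 of 9 scheduled.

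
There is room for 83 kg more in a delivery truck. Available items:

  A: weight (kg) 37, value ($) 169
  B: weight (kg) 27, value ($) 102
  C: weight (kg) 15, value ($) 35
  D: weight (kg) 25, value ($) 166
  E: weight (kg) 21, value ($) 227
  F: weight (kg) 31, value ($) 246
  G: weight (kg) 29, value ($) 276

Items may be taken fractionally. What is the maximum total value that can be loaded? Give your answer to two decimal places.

762.28

Greedy by value/weight ratio, highest first.
Order: E (227/21=10.81) > G (276/29=9.52) > F (246/31=7.94) > D (166/25=6.64) > A (169/37=4.57) > B (102/27=3.78) > C (35/15=2.33)
Fill: take E (21 @ 227) → take G (29 @ 276) → take F (31 @ 246) → take 2/25 of D → 13.28; 83/83 used.
Total value = 762.28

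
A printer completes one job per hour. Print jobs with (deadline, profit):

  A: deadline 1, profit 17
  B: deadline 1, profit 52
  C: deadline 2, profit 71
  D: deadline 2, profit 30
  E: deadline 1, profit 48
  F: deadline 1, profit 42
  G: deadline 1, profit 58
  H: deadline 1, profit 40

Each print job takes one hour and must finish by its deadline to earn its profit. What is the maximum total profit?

Sort by profit descending; place each in the latest free slot ≤ its deadline.
By profit: C(d2,71), G(d1,58), B(d1,52), E(d1,48), F(d1,42), H(d1,40), D(d2,30), A(d1,17)
C→slot 2; G→slot 1; B skipped; E skipped; F skipped; H skipped; D skipped; A skipped.
Profit = 58 + 71 = 129

129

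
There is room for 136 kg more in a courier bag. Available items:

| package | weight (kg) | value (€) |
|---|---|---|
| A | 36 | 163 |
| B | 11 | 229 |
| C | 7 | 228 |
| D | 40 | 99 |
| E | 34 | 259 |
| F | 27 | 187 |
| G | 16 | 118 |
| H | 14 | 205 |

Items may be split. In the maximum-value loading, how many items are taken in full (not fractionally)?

6

Order: C (228/7=32.57) > B (229/11=20.82) > H (205/14=14.64) > E (259/34=7.62) > G (118/16=7.38) > F (187/27=6.93) > A (163/36=4.53) > D (99/40=2.48)
Fill: take C (7 @ 228) → take B (11 @ 229) → take H (14 @ 205) → take E (34 @ 259) → take G (16 @ 118) → take F (27 @ 187) → take 27/36 of A → 122.25; 136/136 used.
6 item(s) taken whole; one partial (take 27/36 of A).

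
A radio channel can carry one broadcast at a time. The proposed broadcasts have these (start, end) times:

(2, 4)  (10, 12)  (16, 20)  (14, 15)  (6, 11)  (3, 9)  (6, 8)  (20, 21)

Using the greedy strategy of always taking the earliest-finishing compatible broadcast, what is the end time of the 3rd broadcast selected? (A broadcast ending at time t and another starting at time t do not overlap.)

Sorted by end: (2,4)  (6,8)  (3,9)  (6,11)  (10,12)  (14,15)  (16,20)  (20,21)
take (2,4); take (6,8); skip (6,11); take (10,12); take (14,15); take (16,20); take (20,21).
Selected: (2,4) (6,8) (10,12) (14,15) (16,20) (20,21)

12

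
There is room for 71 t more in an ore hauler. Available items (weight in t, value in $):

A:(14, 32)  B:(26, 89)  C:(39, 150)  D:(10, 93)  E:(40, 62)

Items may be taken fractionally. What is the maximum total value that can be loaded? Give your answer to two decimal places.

318.31

Sort by value per unit weight and fill in that order.
Ratios (sorted): D 9.30, C 3.85, B 3.42, A 2.29, E 1.55
take D (10 @ 93); take C (39 @ 150); take 22/26 of B → 75.31. Capacity used 71/71.
Total value = 318.31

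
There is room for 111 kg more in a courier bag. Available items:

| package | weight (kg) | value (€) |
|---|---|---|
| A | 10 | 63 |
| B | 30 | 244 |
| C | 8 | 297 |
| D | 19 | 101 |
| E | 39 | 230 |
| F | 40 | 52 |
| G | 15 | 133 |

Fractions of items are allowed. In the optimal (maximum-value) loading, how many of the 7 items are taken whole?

5

Greedy by value/weight ratio, highest first.
Order: C (297/8=37.12) > G (133/15=8.87) > B (244/30=8.13) > A (63/10=6.30) > E (230/39=5.90) > D (101/19=5.32) > F (52/40=1.30)
Fill: take C (8 @ 297) → take G (15 @ 133) → take B (30 @ 244) → take A (10 @ 63) → take E (39 @ 230) → take 9/19 of D → 47.84; 111/111 used.
5 item(s) taken whole; one partial (take 9/19 of D).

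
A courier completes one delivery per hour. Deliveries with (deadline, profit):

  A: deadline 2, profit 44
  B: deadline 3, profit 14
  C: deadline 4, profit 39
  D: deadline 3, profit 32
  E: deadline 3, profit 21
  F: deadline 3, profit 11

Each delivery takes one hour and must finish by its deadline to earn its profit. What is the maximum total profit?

136

Sort by profit descending; place each in the latest free slot ≤ its deadline.
Profit order: A=44 C=39 D=32 E=21 B=14 F=11
Assign: A→slot 2, C→slot 4, D→slot 3, E→slot 1, B skipped, F skipped.
Slots: [1:E] [2:A] [3:D] [4:C]
Profit = 21 + 44 + 32 + 39 = 136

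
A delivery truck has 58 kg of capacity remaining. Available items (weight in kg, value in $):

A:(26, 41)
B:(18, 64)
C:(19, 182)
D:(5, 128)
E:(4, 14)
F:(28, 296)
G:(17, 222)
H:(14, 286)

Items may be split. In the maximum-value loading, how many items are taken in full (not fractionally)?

3

Sort by value per unit weight and fill in that order.
Ratios (sorted): D 25.60, H 20.43, G 13.06, F 10.57, C 9.58, B 3.56, E 3.50, A 1.58
take D (5 @ 128); take H (14 @ 286); take G (17 @ 222); take 22/28 of F → 232.57. Capacity used 58/58.
3 item(s) taken whole; one partial (take 22/28 of F).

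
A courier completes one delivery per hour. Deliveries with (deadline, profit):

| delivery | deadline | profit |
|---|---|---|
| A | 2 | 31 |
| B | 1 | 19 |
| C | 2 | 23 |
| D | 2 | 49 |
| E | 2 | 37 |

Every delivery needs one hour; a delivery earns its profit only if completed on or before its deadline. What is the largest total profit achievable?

86

By profit: D(d2,49), E(d2,37), A(d2,31), C(d2,23), B(d1,19)
D→slot 2; E→slot 1; A skipped; C skipped; B skipped.
Profit = 37 + 49 = 86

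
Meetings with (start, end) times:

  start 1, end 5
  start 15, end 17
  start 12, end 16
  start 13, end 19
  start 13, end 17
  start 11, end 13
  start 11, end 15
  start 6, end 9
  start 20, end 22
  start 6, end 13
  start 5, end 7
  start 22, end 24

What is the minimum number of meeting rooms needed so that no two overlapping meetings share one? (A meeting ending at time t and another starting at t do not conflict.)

starts: [1, 5, 6, 6, 11, 11, 12, 13, 13, 15, 20, 22]
ends:   [5, 7, 9, 13, 13, 15, 16, 17, 17, 19, 22, 24]
s1→1 e5→0 s5→1 s6→2 s6→3 e7→2 e9→1 s11→2 s11→3 s12→4  — peak 4.

4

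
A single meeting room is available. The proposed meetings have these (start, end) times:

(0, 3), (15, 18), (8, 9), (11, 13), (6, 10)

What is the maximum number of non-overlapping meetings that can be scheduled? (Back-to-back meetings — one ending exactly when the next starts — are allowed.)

Greedy by earliest finish: after sorting by end time, pick each interval compatible with the last pick.
Sorted by end: (0,3)  (8,9)  (6,10)  (11,13)  (15,18)
take (0,3); take (8,9); skip (6,10); take (11,13); take (15,18).
Selected 4 meetings.

4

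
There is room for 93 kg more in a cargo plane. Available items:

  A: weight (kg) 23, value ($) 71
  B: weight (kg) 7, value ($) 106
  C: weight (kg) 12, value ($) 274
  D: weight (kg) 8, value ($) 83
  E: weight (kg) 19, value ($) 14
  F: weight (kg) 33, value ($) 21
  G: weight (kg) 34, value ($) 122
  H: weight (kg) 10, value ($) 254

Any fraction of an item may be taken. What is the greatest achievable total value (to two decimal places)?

906.91

Order: H (254/10=25.40) > C (274/12=22.83) > B (106/7=15.14) > D (83/8=10.38) > G (122/34=3.59) > A (71/23=3.09) > E (14/19=0.74) > F (21/33=0.64)
Fill: take H (10 @ 254) → take C (12 @ 274) → take B (7 @ 106) → take D (8 @ 83) → take G (34 @ 122) → take 22/23 of A → 67.91; 93/93 used.
Total value = 906.91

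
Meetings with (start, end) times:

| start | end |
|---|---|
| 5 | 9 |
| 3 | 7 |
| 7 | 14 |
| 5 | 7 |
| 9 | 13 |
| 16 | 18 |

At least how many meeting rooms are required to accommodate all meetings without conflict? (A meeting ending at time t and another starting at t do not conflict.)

The answer is the maximum number of intervals overlapping at any instant.
starts: [3, 5, 5, 7, 9, 16]
ends:   [7, 7, 9, 13, 14, 18]
s3→1 s5→2 s5→3  — peak 3.

3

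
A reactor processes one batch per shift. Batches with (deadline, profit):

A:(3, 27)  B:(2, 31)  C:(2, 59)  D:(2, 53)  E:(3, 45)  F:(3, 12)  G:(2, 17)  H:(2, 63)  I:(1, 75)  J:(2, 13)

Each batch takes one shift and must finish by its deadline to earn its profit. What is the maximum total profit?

183

Take jobs in profit order; each goes to the latest open slot no later than its deadline.
Profit order: I=75 H=63 C=59 D=53 E=45 B=31 A=27 G=17 J=13 F=12
Assign: I→slot 1, H→slot 2, C skipped, D skipped, E→slot 3, B skipped, A skipped, G skipped, J skipped, F skipped.
Slots: [1:I] [2:H] [3:E]
Profit = 75 + 63 + 45 = 183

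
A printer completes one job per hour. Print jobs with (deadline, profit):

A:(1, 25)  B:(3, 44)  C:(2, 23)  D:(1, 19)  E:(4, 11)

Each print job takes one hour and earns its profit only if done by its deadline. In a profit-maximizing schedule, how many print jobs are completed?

Profit order: B=44 A=25 C=23 D=19 E=11
Assign: B→slot 3, A→slot 1, C→slot 2, D skipped, E→slot 4.
Slots: [1:A] [2:C] [3:B] [4:E]
4 of 5 scheduled.

4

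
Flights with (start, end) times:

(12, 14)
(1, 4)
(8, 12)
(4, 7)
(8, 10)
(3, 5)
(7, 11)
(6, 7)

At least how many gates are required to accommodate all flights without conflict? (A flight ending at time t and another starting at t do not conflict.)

Events (time:±→running): 1:+→1 3:+→2 4:-→1 4:+→2 5:-→1 6:+→2 7:-→1 7:-→0 7:+→1 8:+→2 8:+→3 … peak 3.

3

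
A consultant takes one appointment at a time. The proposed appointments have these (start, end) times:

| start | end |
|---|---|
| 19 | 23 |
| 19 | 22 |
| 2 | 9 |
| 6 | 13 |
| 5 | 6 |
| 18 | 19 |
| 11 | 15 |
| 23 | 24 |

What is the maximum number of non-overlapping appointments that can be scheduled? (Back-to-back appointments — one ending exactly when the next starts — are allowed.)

5

By end time: (5,6), (2,9), (6,13), (11,15), (18,19), (19,22), (19,23), (23,24).
Pick (5,6); next start ≥ 6 → (6,13); next start ≥ 13 → (18,19); next start ≥ 19 → (19,22); next start ≥ 22 → (23,24).
Selected 5 appointments.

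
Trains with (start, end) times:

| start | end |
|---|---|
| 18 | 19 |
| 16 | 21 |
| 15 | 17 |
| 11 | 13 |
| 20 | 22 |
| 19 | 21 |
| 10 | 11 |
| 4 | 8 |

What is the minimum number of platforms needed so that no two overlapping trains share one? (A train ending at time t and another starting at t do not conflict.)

3

The answer is the maximum number of intervals overlapping at any instant.
Events (time:±→running): 4:+→1 8:-→0 10:+→1 11:-→0 11:+→1 13:-→0 15:+→1 16:+→2 17:-→1 18:+→2 19:-→1 19:+→2 20:+→3 … peak 3.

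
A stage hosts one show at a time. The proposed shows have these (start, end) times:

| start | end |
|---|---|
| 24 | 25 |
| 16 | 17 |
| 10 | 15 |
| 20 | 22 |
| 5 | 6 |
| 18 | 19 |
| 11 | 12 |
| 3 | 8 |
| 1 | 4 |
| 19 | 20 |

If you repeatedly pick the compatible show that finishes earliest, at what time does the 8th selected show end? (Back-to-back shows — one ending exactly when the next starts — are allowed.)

Sorted by end: (1,4)  (5,6)  (3,8)  (11,12)  (10,15)  (16,17)  (18,19)  (19,20)  (20,22)  (24,25)
take (1,4); take (5,6); skip (3,8); take (11,12); skip (10,15); take (16,17); take (18,19); take (19,20); take (20,22); take (24,25).
Selected: (1,4) (5,6) (11,12) (16,17) (18,19) (19,20) (20,22) (24,25)

25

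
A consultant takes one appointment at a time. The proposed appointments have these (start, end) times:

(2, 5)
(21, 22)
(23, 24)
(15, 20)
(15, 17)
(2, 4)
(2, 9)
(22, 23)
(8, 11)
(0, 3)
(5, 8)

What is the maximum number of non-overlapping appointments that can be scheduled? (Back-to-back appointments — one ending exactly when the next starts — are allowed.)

Order by finish time; keep every interval that doesn't clash with the previous kept one.
By end time: (0,3), (2,4), (2,5), (5,8), (2,9), (8,11), (15,17), (15,20), (21,22), (22,23), (23,24).
Pick (0,3); next start ≥ 3 → (5,8); next start ≥ 8 → (8,11); next start ≥ 11 → (15,17); next start ≥ 17 → (21,22); next start ≥ 22 → (22,23); next start ≥ 23 → (23,24).
Selected 7 appointments.

7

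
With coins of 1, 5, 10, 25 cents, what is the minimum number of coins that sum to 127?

127 − 5×25→2 − 2×1→0
Total coins = 5 + 2 = 7

7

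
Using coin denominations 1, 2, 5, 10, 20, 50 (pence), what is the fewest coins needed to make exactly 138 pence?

Greedy: take as many of the largest coin as possible, then repeat with the remainder.
138 − 2×50→38 − 1×20→18 − 1×10→8 − 1×5→3 − 1×2→1 − 1×1→0
Total coins = 2 + 1 + 1 + 1 + 1 + 1 = 7

7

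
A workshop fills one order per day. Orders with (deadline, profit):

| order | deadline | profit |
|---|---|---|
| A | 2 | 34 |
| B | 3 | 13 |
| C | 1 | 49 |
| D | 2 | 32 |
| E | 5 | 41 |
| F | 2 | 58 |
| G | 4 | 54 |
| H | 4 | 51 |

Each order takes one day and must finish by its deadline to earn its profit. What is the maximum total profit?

253

Take jobs in profit order; each goes to the latest open slot no later than its deadline.
By profit: F(d2,58), G(d4,54), H(d4,51), C(d1,49), E(d5,41), A(d2,34), D(d2,32), B(d3,13)
F→slot 2; G→slot 4; H→slot 3; C→slot 1; E→slot 5; A skipped; D skipped; B skipped.
Profit = 49 + 58 + 51 + 54 + 41 = 253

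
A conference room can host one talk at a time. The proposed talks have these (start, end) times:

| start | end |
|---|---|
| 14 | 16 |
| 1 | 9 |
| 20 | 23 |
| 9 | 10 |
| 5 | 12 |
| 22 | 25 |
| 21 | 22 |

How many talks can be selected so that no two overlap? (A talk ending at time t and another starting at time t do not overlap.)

Greedy by earliest finish: after sorting by end time, pick each interval compatible with the last pick.
By end time: (1,9), (9,10), (5,12), (14,16), (21,22), (20,23), (22,25).
Pick (1,9); next start ≥ 9 → (9,10); next start ≥ 10 → (14,16); next start ≥ 16 → (21,22); next start ≥ 22 → (22,25).
Selected 5 talks.

5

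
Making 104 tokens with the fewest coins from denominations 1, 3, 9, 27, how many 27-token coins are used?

Greedy: take as many of the largest coin as possible, then repeat with the remainder.
104 = 3×27 + 2×9 + 1×3 + 2×1
Count of 27: 3

3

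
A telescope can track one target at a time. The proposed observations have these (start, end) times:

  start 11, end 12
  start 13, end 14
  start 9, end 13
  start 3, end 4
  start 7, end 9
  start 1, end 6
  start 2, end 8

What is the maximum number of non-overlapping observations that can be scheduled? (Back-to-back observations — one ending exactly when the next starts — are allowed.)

4

Order by finish time; keep every interval that doesn't clash with the previous kept one.
By end time: (3,4), (1,6), (2,8), (7,9), (11,12), (9,13), (13,14).
Pick (3,4); next start ≥ 4 → (7,9); next start ≥ 9 → (11,12); next start ≥ 12 → (13,14).
Selected 4 observations.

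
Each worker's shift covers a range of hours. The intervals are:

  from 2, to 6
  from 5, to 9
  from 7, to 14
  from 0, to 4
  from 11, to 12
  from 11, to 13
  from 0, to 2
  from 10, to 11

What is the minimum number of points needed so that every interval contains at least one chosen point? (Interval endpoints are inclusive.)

Process intervals by earliest right end; each time one isn't hit yet, stab at its right endpoint.
By right end: [0,2]  [0,4]  [2,6]  [5,9]  [10,11]  [11,12]  [11,13]  [7,14]
[0,2] uncovered → point at 2; [5,9] uncovered → point at 9; [10,11] uncovered → point at 11.
Points: 2, 9, 11 (3 total).

3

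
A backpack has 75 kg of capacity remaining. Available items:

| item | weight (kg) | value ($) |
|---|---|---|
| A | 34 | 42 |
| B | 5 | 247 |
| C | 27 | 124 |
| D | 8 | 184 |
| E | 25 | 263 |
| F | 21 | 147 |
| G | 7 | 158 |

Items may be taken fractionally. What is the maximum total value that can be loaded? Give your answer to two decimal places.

1040.33

Sort by value per unit weight and fill in that order.
Order: B (247/5=49.40) > D (184/8=23.00) > G (158/7=22.57) > E (263/25=10.52) > F (147/21=7.00) > C (124/27=4.59) > A (42/34=1.24)
Fill: take B (5 @ 247) → take D (8 @ 184) → take G (7 @ 158) → take E (25 @ 263) → take F (21 @ 147) → take 9/27 of C → 41.33; 75/75 used.
Total value = 1040.33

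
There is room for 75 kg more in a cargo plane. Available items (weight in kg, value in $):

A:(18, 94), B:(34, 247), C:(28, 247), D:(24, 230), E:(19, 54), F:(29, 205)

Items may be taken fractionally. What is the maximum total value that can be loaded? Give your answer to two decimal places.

644.09

Ratios (sorted): D 9.58, C 8.82, B 7.26, F 7.07, A 5.22, E 2.84
take D (24 @ 230); take C (28 @ 247); take 23/34 of B → 167.09. Capacity used 75/75.
Total value = 644.09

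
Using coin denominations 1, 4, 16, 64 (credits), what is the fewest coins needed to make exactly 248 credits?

Greedy: take as many of the largest coin as possible, then repeat with the remainder.
248 − 3×64→56 − 3×16→8 − 2×4→0
Total coins = 3 + 3 + 2 = 8

8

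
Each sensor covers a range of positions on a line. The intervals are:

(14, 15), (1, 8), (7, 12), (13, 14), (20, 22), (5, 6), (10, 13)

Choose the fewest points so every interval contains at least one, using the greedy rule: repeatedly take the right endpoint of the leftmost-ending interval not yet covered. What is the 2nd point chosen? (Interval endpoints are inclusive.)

Sort by right endpoint; whenever an interval is uncovered, place a point at its right end.
Sorted: [5,6] [1,8] [7,12] [10,13] [13,14] [14,15] [20,22]
{[5,6],[1,8]} hit by 6; {[7,12],[10,13]} hit by 12; {[13,14],[14,15]} hit by 14; {[20,22]} hit by 22.
Points: 6, 12, 14, 22 (4 total).

12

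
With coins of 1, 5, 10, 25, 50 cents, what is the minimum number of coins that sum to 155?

4

Use the largest denomination that fits, subtract, and repeat.
155 = 3×50 + 1×5
Total coins = 3 + 1 = 4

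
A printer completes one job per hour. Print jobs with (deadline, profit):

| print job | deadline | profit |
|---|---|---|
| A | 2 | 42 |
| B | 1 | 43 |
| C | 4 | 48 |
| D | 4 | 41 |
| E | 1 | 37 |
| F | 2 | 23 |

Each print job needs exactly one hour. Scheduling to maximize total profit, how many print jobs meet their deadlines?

By profit: C(d4,48), B(d1,43), A(d2,42), D(d4,41), E(d1,37), F(d2,23)
C→slot 4; B→slot 1; A→slot 2; D→slot 3; E skipped; F skipped.
4 of 6 scheduled.

4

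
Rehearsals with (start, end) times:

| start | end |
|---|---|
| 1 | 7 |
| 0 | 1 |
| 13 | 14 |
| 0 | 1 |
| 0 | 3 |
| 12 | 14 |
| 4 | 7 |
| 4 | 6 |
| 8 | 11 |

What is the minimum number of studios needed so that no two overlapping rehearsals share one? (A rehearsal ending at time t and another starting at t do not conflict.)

3

The answer is the maximum number of intervals overlapping at any instant.
Events (time:±→running): 0:+→1 0:+→2 0:+→3 … peak 3.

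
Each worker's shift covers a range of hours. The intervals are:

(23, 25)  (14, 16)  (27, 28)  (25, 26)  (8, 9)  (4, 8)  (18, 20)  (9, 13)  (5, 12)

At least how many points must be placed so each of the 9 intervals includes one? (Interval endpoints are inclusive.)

6

Sort by right endpoint; whenever an interval is uncovered, place a point at its right end.
By right end: [4,8]  [8,9]  [5,12]  [9,13]  [14,16]  [18,20]  [23,25]  [25,26]  [27,28]
[4,8] uncovered → point at 8; [9,13] uncovered → point at 13; [14,16] uncovered → point at 16; [18,20] uncovered → point at 20; [23,25] uncovered → point at 25; [27,28] uncovered → point at 28.
Points: 8, 13, 16, 20, 25, 28 (6 total).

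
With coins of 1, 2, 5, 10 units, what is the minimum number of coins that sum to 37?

5

Use the largest denomination that fits, subtract, and repeat.
37 = 3×10 + 1×5 + 1×2
Total coins = 3 + 1 + 1 = 5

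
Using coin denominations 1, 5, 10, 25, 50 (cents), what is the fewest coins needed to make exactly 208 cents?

Greedy: take as many of the largest coin as possible, then repeat with the remainder.
208 − 4×50→8 − 1×5→3 − 3×1→0
Total coins = 4 + 1 + 3 = 8

8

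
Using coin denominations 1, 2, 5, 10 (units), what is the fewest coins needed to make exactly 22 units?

Greedy: take as many of the largest coin as possible, then repeat with the remainder.
22 = 2×10 + 1×2
Total coins = 2 + 1 = 3

3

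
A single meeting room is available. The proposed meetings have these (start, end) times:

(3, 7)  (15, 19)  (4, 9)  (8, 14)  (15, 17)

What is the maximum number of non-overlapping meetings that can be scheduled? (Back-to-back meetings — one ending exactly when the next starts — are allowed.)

Sorted by end: (3,7)  (4,9)  (8,14)  (15,17)  (15,19)
take (3,7); take (8,14); take (15,17); skip (15,19).
Selected 3 meetings.

3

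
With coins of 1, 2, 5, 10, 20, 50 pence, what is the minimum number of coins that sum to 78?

5

78 − 1×50→28 − 1×20→8 − 1×5→3 − 1×2→1 − 1×1→0
Total coins = 1 + 1 + 1 + 1 + 1 = 5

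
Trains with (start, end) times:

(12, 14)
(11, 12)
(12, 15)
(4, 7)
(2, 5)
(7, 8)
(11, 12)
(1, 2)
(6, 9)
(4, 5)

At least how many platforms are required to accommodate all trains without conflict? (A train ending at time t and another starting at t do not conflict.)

The answer is the maximum number of intervals overlapping at any instant.
Events (time:±→running): 1:+→1 2:-→0 2:+→1 4:+→2 4:+→3 … peak 3.

3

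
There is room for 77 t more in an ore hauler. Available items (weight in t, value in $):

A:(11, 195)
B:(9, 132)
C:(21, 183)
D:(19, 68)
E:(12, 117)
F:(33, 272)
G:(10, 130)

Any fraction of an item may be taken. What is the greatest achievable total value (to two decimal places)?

Sort by value per unit weight and fill in that order.
Ratios (sorted): A 17.73, B 14.67, G 13.00, E 9.75, C 8.71, F 8.24, D 3.58
take A (11 @ 195); take B (9 @ 132); take G (10 @ 130); take E (12 @ 117); take C (21 @ 183); take 14/33 of F → 115.39. Capacity used 77/77.
Total value = 872.39

872.39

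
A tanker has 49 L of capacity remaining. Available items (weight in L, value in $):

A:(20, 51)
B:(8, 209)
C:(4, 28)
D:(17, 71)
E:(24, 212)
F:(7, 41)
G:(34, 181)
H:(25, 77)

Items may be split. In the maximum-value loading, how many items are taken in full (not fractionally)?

Sort by value per unit weight and fill in that order.
Order: B (209/8=26.12) > E (212/24=8.83) > C (28/4=7.00) > F (41/7=5.86) > G (181/34=5.32) > D (71/17=4.18) > H (77/25=3.08) > A (51/20=2.55)
Fill: take B (8 @ 209) → take E (24 @ 212) → take C (4 @ 28) → take F (7 @ 41) → take 6/34 of G → 31.94; 49/49 used.
4 item(s) taken whole; one partial (take 6/34 of G).

4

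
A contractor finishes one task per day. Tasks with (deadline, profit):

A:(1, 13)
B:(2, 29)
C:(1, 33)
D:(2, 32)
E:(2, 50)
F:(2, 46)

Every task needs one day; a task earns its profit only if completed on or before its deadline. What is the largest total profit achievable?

By profit: E(d2,50), F(d2,46), C(d1,33), D(d2,32), B(d2,29), A(d1,13)
E→slot 2; F→slot 1; C skipped; D skipped; B skipped; A skipped.
Profit = 46 + 50 = 96

96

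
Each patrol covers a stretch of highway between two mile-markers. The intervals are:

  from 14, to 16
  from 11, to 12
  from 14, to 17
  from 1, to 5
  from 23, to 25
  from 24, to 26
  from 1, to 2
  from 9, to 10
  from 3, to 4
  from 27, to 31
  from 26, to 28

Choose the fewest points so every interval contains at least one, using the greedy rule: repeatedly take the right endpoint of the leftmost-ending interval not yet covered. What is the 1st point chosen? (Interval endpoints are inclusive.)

By right end: [1,2]  [3,4]  [1,5]  [9,10]  [11,12]  [14,16]  [14,17]  [23,25]  [24,26]  [26,28]  [27,31]
[1,2] uncovered → point at 2; [3,4] uncovered → point at 4; [9,10] uncovered → point at 10; [11,12] uncovered → point at 12; [14,16] uncovered → point at 16; [23,25] uncovered → point at 25; [26,28] uncovered → point at 28.
Points: 2, 4, 10, 12, 16, 25, 28 (7 total).

2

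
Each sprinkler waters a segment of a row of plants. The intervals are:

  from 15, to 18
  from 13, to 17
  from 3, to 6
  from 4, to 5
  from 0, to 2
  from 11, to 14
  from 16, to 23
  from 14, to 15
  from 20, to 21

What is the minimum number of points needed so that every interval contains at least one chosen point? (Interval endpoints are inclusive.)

5

Process intervals by earliest right end; each time one isn't hit yet, stab at its right endpoint.
By right end: [0,2]  [4,5]  [3,6]  [11,14]  [14,15]  [13,17]  [15,18]  [20,21]  [16,23]
[0,2] uncovered → point at 2; [4,5] uncovered → point at 5; [11,14] uncovered → point at 14; [15,18] uncovered → point at 18; [20,21] uncovered → point at 21.
Points: 2, 5, 14, 18, 21 (5 total).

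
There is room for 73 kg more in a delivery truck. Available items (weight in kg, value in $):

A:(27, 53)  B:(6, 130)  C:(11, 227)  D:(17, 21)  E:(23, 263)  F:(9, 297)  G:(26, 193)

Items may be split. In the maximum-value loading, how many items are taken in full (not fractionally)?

4

Ratios (sorted): F 33.00, B 21.67, C 20.64, E 11.43, G 7.42, A 1.96, D 1.24
take F (9 @ 297); take B (6 @ 130); take C (11 @ 227); take E (23 @ 263); take 24/26 of G → 178.15. Capacity used 73/73.
4 item(s) taken whole; one partial (take 24/26 of G).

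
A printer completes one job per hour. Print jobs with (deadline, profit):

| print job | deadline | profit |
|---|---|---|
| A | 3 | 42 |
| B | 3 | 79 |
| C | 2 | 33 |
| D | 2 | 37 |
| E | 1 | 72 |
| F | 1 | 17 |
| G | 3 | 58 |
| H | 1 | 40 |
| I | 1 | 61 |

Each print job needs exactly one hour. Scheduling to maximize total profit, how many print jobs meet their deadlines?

Sort by profit descending; place each in the latest free slot ≤ its deadline.
Profit order: B=79 E=72 I=61 G=58 A=42 H=40 D=37 C=33 F=17
Assign: B→slot 3, E→slot 1, I skipped, G→slot 2, A skipped, H skipped, D skipped, C skipped, F skipped.
Slots: [1:E] [2:G] [3:B]
3 of 9 scheduled.

3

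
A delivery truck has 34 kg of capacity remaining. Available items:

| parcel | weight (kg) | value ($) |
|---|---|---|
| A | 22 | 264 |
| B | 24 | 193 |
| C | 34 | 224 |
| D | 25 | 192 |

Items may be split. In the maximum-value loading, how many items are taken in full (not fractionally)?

1

Greedy by value/weight ratio, highest first.
Order: A (264/22=12.00) > B (193/24=8.04) > D (192/25=7.68) > C (224/34=6.59)
Fill: take A (22 @ 264) → take 12/24 of B → 96.50; 34/34 used.
1 item(s) taken whole; one partial (take 12/24 of B).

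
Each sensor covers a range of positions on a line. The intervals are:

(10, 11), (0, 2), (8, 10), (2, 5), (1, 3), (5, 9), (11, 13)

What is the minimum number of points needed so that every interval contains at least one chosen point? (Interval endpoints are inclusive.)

By right end: [0,2]  [1,3]  [2,5]  [5,9]  [8,10]  [10,11]  [11,13]
[0,2] uncovered → point at 2; [5,9] uncovered → point at 9; [10,11] uncovered → point at 11.
Points: 2, 9, 11 (3 total).

3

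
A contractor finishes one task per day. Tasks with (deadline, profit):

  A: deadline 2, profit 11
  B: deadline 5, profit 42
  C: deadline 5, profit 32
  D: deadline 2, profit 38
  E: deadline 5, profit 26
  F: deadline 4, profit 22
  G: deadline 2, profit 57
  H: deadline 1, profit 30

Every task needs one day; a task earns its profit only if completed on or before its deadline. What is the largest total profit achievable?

195

By profit: G(d2,57), B(d5,42), D(d2,38), C(d5,32), H(d1,30), E(d5,26), F(d4,22), A(d2,11)
G→slot 2; B→slot 5; D→slot 1; C→slot 4; H skipped; E→slot 3; F skipped; A skipped.
Profit = 38 + 57 + 26 + 32 + 42 = 195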